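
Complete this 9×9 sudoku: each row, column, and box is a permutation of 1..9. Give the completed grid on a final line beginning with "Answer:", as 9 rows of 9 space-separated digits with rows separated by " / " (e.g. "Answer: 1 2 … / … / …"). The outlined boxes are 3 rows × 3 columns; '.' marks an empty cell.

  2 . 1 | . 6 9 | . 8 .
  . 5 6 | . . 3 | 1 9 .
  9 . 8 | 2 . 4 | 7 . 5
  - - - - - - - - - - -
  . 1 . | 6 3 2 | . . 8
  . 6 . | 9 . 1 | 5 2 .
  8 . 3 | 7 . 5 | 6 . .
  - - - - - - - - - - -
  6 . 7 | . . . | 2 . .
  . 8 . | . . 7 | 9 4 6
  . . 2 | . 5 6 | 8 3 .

Step 1. [r5c3∈{4}] r5c3 has the single candidate 4. So r5c3=4.
Step 2. [r7c9∈{1}] nothing but 1 survives at r7c9. So r7c9=1.
Step 3. [r8c1∈{1,3,5}] across col 1, 3 lands solely at r8c1 ⇒ r8c1=3.
Step 4. [r9c2∈{4,9}] 9 has one home in row 9: r9c2. So r9c2=9.
Step 5. [r7c2∈{4}] only 4 remains possible at r7c2, so r7c2=4.
Step 6. [r1c7∈{3,4}] col 7 places 3 nowhere but r1c7. So r1c7=3.
Step 7. [r5c1∈{7}] r5c1's peers cover all but 7 ⇒ r5c1=7.
Step 8. [r8c4∈{1}] r8c4's peers cover all but 1, so r8c4=1.
Step 9. [r7c6∈{8}] r7c6 is down to just 8. So r7c6=8.
Step 10. [r1c9∈{4}] r1c9 has the single candidate 4, so r1c9=4.
Step 11. [r2c4∈{8}] r2c4's peers cover all but 8, so r2c4=8.
Step 12. [r8c3∈{5}] r8c3's peers cover all but 5. So r8c3=5.
Step 13. [r9c1∈{1}] r9c1 is down to just 1 ⇒ r9c1=1.
Step 14. [r1c4∈{5}] r1c4 is down to just 5. So r1c4=5.
Step 15. [r7c5∈{9}] only 9 remains possible at r7c5. So r7c5=9.
Step 16. [r9c4∈{4}] only 4 remains possible at r9c4, so r9c4=4.
Step 17. [r2c1∈{4}] nothing but 4 survives at r2c1. So r2c1=4.
Step 18. [r8c5∈{2}] r8c5 is down to just 2. So r8c5=2.
Step 19. [r4c8∈{7}] only 7 remains possible at r4c8, so r4c8=7.
Step 20. [r5c9∈{3}] nothing but 3 survives at r5c9, so r5c9=3.
Step 21. [r2c5∈{7}] r2c5's peers cover all but 7. So r2c5=7.
Step 22. [r3c5∈{1}] only 1 remains possible at r3c5 ⇒ r3c5=1.
Step 23. [r5c5∈{8}] only 8 remains possible at r5c5. So r5c5=8.
Step 24. [r7c8∈{5}] r7c8 has the single candidate 5 ⇒ r7c8=5.
Step 25. [r6c8∈{1}] nothing but 1 survives at r6c8, so r6c8=1.
Step 26. [r4c7∈{4}] nothing but 4 survives at r4c7. So r4c7=4.
Step 27. [r6c2∈{2}] r6c2's peers cover all but 2. So r6c2=2.
Step 28. [r3c2∈{3}] only 3 remains possible at r3c2, so r3c2=3.
Step 29. [r9c9∈{7}] r9c9 has the single candidate 7. So r9c9=7.
Step 30. [r7c4∈{3}] r7c4 has the single candidate 3 ⇒ r7c4=3.
Step 31. [r1c2∈{7}] r1c2's peers cover all but 7, so r1c2=7.
Step 32. [r2c9∈{2}] nothing but 2 survives at r2c9. So r2c9=2.
Step 33. [r4c3∈{9}] r4c3 is down to just 9, so r4c3=9.
Step 34. [r4c1∈{5}] r4c1 has the single candidate 5 ⇒ r4c1=5.
Step 35. [r3c8∈{6}] nothing but 6 survives at r3c8, so r3c8=6.
Step 36. [r6c5∈{4}] nothing but 4 survives at r6c5 ⇒ r6c5=4.
Step 37. [r6c9∈{9}] only 9 remains possible at r6c9, so r6c9=9.

Answer: 2 7 1 5 6 9 3 8 4 / 4 5 6 8 7 3 1 9 2 / 9 3 8 2 1 4 7 6 5 / 5 1 9 6 3 2 4 7 8 / 7 6 4 9 8 1 5 2 3 / 8 2 3 7 4 5 6 1 9 / 6 4 7 3 9 8 2 5 1 / 3 8 5 1 2 7 9 4 6 / 1 9 2 4 5 6 8 3 7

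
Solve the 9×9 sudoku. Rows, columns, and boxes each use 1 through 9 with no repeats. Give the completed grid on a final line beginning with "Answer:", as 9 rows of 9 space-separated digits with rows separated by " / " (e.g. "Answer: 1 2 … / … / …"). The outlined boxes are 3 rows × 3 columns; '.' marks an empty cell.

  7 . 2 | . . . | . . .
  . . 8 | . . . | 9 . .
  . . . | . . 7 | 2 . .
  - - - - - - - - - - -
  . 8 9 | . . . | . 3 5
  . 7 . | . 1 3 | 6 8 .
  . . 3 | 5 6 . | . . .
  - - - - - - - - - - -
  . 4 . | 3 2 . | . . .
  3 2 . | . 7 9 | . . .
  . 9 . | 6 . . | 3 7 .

Step 1. [r4c5∈{4}] r4c5's peers cover all but 4 ⇒ r4c5=4.
Step 2. [r6c2∈{1}] r6c2 is down to just 1. So r6c2=1.
Step 3. [r3c1∈{1,4,5,6,9}] col 1 places 9 nowhere but r3c1, so r3c1=9.
Step 4. [r6c8∈{2,4,9}] in col 8, 2 fits only at r6c8, so r6c8=2.
Step 5. [r6c1∈{4}] r6c1 is down to just 4, so r6c1=4.
Step 6. [r3c3∈{1,4,5,6}] 4 has one home in col 3: r3c3, so r3c3=4.
Step 7. [r2c1∈{1,5,6}] r2c1 is the only open cell in box 1 admitting 1 ⇒ r2c1=1.
Step 8. [r5c9∈{4,9}] 4 has one home in row 5: r5c9. So r5c9=4.
Step 9. [r9c6∈{1,4,5,8}] row 9 places 4 nowhere but r9c6, so r9c6=4.
Step 10. [r4c7∈{1,7}] in row 4, 1 fits only at r4c7. So r4c7=1.
Step 11. [r1c5∈{3,5,8,9}] in col 5, 9 fits only at r1c5. So r1c5=9.
Step 12. [r5c3∈{5}] r5c3 is down to just 5, so r5c3=5.
Step 13. [r4c6∈{2}] nothing but 2 survives at r4c6. So r4c6=2.
Step 14. [r7c8∈{1,5,6,9}] col 8 places 9 nowhere but r7c8 ⇒ r7c8=9.
Step 15. [r9c3∈{1}] nothing but 1 survives at r9c3. So r9c3=1.
Step 16. [r8c3∈{6}] r8c3 has the single candidate 6. So r8c3=6.
Step 17. [r7c9∈{1,6,8}] across row 7, 6 lands solely at r7c9, so r7c9=6.
Step 18. [r7c6∈{1,5,8}] in row 7, 1 fits only at r7c6, so r7c6=1.
Step 19. [r8c4∈{8}] r8c4's peers cover all but 8, so r8c4=8.
Step 20. [r3c5∈{3,5,8}] in col 5, 8 fits only at r3c5 ⇒ r3c5=8.
Step 21. [r2c5∈{3,5}] in col 5, 3 fits only at r2c5 ⇒ r2c5=3.
Step 22. [r8c9∈{1}] r8c9 is down to just 1 ⇒ r8c9=1.
Step 23. [r3c4∈{1}] nothing but 1 survives at r3c4. So r3c4=1.
Step 24. [r1c8∈{1,4,5,6}] r1c8 is the only open cell in row 1 admitting 1. So r1c8=1.
Step 25. [r3c9∈{3}] r3c9 has the single candidate 3. So r3c9=3.
Step 26. [r1c9∈{8}] r1c9 is down to just 8, so r1c9=8.
Step 27. [r9c1∈{5,8}] in row 9, 8 fits only at r9c1. So r9c1=8.
Step 28. [r1c2∈{3,5,6}] in row 1, 3 fits only at r1c2 ⇒ r1c2=3.
Step 29. [r1c6∈{5,6}] in row 1, 6 fits only at r1c6, so r1c6=6.
Step 30. [r1c7∈{4,5}] across row 1, 5 lands solely at r1c7, so r1c7=5.
Step 31. [r2c8∈{4,6}] box 3 places 4 nowhere but r2c8 ⇒ r2c8=4.
Step 32. [r2c2∈{5,6}] row 2 places 6 nowhere but r2c2. So r2c2=6.
Step 33. [r6c7∈{7}] r6c7 has the single candidate 7, so r6c7=7.
Step 34. [r8c8∈{5}] r8c8's peers cover all but 5, so r8c8=5.
Step 35. [r6c9∈{9}] only 9 remains possible at r6c9, so r6c9=9.
Step 36. [r6c6∈{8}] r6c6's peers cover all but 8. So r6c6=8.
Step 37. [r9c5∈{5}] r9c5's peers cover all but 5, so r9c5=5.
Step 38. [r4c1∈{6}] nothing but 6 survives at r4c1. So r4c1=6.
Step 39. [r1c4∈{4}] only 4 remains possible at r1c4, so r1c4=4.
Step 40. [r3c2∈{5}] r3c2's peers cover all but 5 ⇒ r3c2=5.
Step 41. [r2c6∈{5}] r2c6 has the single candidate 5, so r2c6=5.
Step 42. [r2c4∈{2}] r2c4's peers cover all but 2. So r2c4=2.
Step 43. [r7c7∈{8}] only 8 remains possible at r7c7 ⇒ r7c7=8.
Step 44. [r5c1∈{2}] only 2 remains possible at r5c1 ⇒ r5c1=2.
Step 45. [r7c1∈{5}] only 5 remains possible at r7c1. So r7c1=5.
Step 46. [r8c7∈{4}] only 4 remains possible at r8c7 ⇒ r8c7=4.
Step 47. [r2c9∈{7}] nothing but 7 survives at r2c9, so r2c9=7.
Step 48. [r3c8∈{6}] r3c8's peers cover all but 6. So r3c8=6.
Step 49. [r4c4∈{7}] r4c4 has the single candidate 7. So r4c4=7.
Step 50. [r5c4∈{9}] nothing but 9 survives at r5c4 ⇒ r5c4=9.
Step 51. [r7c3∈{7}] r7c3 is down to just 7. So r7c3=7.
Step 52. [r9c9∈{2}] only 2 remains possible at r9c9 ⇒ r9c9=2.

Answer: 7 3 2 4 9 6 5 1 8 / 1 6 8 2 3 5 9 4 7 / 9 5 4 1 8 7 2 6 3 / 6 8 9 7 4 2 1 3 5 / 2 7 5 9 1 3 6 8 4 / 4 1 3 5 6 8 7 2 9 / 5 4 7 3 2 1 8 9 6 / 3 2 6 8 7 9 4 5 1 / 8 9 1 6 5 4 3 7 2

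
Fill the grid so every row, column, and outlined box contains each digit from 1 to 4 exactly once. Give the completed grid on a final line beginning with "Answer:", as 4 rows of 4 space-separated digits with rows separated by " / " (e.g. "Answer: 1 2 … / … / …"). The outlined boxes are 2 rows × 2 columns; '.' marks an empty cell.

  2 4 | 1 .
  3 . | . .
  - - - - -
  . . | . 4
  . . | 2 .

Step 1. [r4c4∈{1,3}] in col 4, 1 fits only at r4c4 ⇒ r4c4=1.
Step 2. [r3c2∈{1,2,3}] across row 3, 2 lands solely at r3c2 ⇒ r3c2=2.
Step 3. [r3c3∈{3}] r3c3 is down to just 3. So r3c3=3.
Step 4. [r1c4∈{3}] r1c4's peers cover all but 3, so r1c4=3.
Step 5. [r2c2∈{1}] nothing but 1 survives at r2c2 ⇒ r2c2=1.
Step 6. [r2c3∈{4}] r2c3 has the single candidate 4 ⇒ r2c3=4.
Step 7. [r4c2∈{3}] r4c2 has the single candidate 3 ⇒ r4c2=3.
Step 8. [r4c1∈{4}] only 4 remains possible at r4c1, so r4c1=4.
Step 9. [r3c1∈{1}] r3c1 is down to just 1, so r3c1=1.
Step 10. [r2c4∈{2}] r2c4 is down to just 2 ⇒ r2c4=2.

Answer: 2 4 1 3 / 3 1 4 2 / 1 2 3 4 / 4 3 2 1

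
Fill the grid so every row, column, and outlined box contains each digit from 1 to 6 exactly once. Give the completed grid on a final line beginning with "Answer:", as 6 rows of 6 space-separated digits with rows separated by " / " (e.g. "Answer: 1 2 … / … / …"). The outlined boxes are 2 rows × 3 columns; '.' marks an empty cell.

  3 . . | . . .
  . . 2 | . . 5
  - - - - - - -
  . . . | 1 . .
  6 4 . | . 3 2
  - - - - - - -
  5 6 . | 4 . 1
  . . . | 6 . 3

Step 1. [r2c2∈{1}] only 1 remains possible at r2c2, so r2c2=1.
Step 2. [r1c3∈{4,5,6}] in col 3, 6 fits only at r1c3. So r1c3=6.
Step 3. [r6c2∈{2}] nothing but 2 survives at r6c2, so r6c2=2.
Step 4. [r1c6∈{4}] r1c6's peers cover all but 4, so r1c6=4.
Step 5. [r6c3∈{1,4}] in col 3, 4 fits only at r6c3 ⇒ r6c3=4.
Step 6. [r4c4∈{5}] r4c4 is down to just 5, so r4c4=5.
Step 7. [r3c3∈{3,5}] col 3 places 5 nowhere but r3c3. So r3c3=5.
Step 8. [r3c6∈{6}] only 6 remains possible at r3c6. So r3c6=6.
Step 9. [r1c5∈{1,2}] across row 1, 1 lands solely at r1c5 ⇒ r1c5=1.
Step 10. [r2c4∈{3}] r2c4's peers cover all but 3, so r2c4=3.
Step 11. [r3c5∈{4}] r3c5 has the single candidate 4 ⇒ r3c5=4.
Step 12. [r6c1∈{1}] only 1 remains possible at r6c1, so r6c1=1.
Step 13. [r2c5∈{6}] r2c5 has the single candidate 6. So r2c5=6.
Step 14. [r4c3∈{1}] r4c3 has the single candidate 1, so r4c3=1.
Step 15. [r1c4∈{2}] r1c4 has the single candidate 2, so r1c4=2.
Step 16. [r1c2∈{5}] only 5 remains possible at r1c2 ⇒ r1c2=5.
Step 17. [r5c3∈{3}] r5c3's peers cover all but 3. So r5c3=3.
Step 18. [r2c1∈{4}] r2c1 has the single candidate 4, so r2c1=4.
Step 19. [r3c2∈{3}] r3c2 is down to just 3. So r3c2=3.
Step 20. [r6c5∈{5}] nothing but 5 survives at r6c5, so r6c5=5.
Step 21. [r5c5∈{2}] r5c5's peers cover all but 2 ⇒ r5c5=2.
Step 22. [r3c1∈{2}] r3c1 is down to just 2, so r3c1=2.

Answer: 3 5 6 2 1 4 / 4 1 2 3 6 5 / 2 3 5 1 4 6 / 6 4 1 5 3 2 / 5 6 3 4 2 1 / 1 2 4 6 5 3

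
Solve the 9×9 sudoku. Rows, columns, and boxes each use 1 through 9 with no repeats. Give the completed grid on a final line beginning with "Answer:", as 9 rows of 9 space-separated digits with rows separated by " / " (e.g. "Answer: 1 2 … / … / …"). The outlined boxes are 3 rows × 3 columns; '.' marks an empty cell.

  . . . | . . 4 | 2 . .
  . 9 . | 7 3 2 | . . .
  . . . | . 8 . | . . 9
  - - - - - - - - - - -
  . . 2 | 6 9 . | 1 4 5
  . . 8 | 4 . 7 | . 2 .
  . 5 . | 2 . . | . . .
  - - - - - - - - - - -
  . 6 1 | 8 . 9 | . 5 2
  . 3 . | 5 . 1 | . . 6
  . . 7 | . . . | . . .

Step 1. [r7c1∈{4}] r7c1 has the single candidate 4 ⇒ r7c1=4.
Step 2. [r5c9∈{3}] r5c9 has the single candidate 3 ⇒ r5c9=3.
Step 3. [r3c2∈{1,2,4,7}] r3c2 is the only open cell in col 2 admitting 4, so r3c2=4.
Step 4. [r3c1∈{1,2,3,5,6,7}] across row 3, 2 lands solely at r3c1 ⇒ r3c1=2.
Step 5. [r8c3∈{9}] only 9 remains possible at r8c3 ⇒ r8c3=9.
Step 6. [r8c1∈{8}] r8c1's peers cover all but 8 ⇒ r8c1=8.
Step 7. [r8c8∈{7}] only 7 remains possible at r8c8. So r8c8=7.
Step 8. [r3c7∈{3,5,6,7}] in row 3, 7 fits only at r3c7. So r3c7=7.
Step 9. [r2c7∈{4,5,6,8}] across col 7, 5 lands solely at r2c7. So r2c7=5.
Step 10. [r2c3∈{6}] r2c3 has the single candidate 6 ⇒ r2c3=6.
Step 11. [r2c1∈{1}] nothing but 1 survives at r2c1 ⇒ r2c1=1.
Step 12. [r2c8∈{8}] r2c8 has the single candidate 8 ⇒ r2c8=8.
Step 13. [r1c9∈{1}] nothing but 1 survives at r1c9, so r1c9=1.
Step 14. [r8c7∈{4}] nothing but 4 survives at r8c7 ⇒ r8c7=4.
Step 15. [r3c6∈{5,6}] in col 6, 5 fits only at r3c6, so r3c6=5.
Step 16. [r3c3∈{3}] only 3 remains possible at r3c3 ⇒ r3c3=3.
Step 17. [r9c4∈{3}] r9c4 is down to just 3, so r9c4=3.
Step 18. [r4c2∈{7}] r4c2 has the single candidate 7, so r4c2=7.
Step 19. [r3c8∈{6}] r3c8 has the single candidate 6 ⇒ r3c8=6.
Step 20. [r6c8∈{9}] r6c8's peers cover all but 9 ⇒ r6c8=9.
Step 21. [r4c6∈{3,8}] row 4 places 8 nowhere but r4c6. So r4c6=8.
Step 22. [r5c7∈{6}] r5c7 has the single candidate 6, so r5c7=6.
Step 23. [r9c5∈{2,4,6}] row 9 places 4 nowhere but r9c5, so r9c5=4.
Step 24. [r9c9∈{8}] r9c9's peers cover all but 8, so r9c9=8.
Step 25. [r5c5∈{1,5}] 5 has one home in row 5: r5c5. So r5c5=5.
Step 26. [r1c1∈{5,7}] across row 1, 7 lands solely at r1c1, so r1c1=7.
Step 27. [r4c1∈{3}] nothing but 3 survives at r4c1. So r4c1=3.
Step 28. [r9c8∈{1}] r9c8 has the single candidate 1, so r9c8=1.
Step 29. [r1c2∈{8}] r1c2's peers cover all but 8, so r1c2=8.
Step 30. [r6c6∈{3}] r6c6 has the single candidate 3, so r6c6=3.
Step 31. [r1c4∈{9}] r1c4's peers cover all but 9 ⇒ r1c4=9.
Step 32. [r9c7∈{9}] only 9 remains possible at r9c7 ⇒ r9c7=9.
Step 33. [r8c5∈{2}] nothing but 2 survives at r8c5. So r8c5=2.
Step 34. [r9c6∈{6}] r9c6 has the single candidate 6, so r9c6=6.
Step 35. [r6c1∈{6}] only 6 remains possible at r6c1, so r6c1=6.
Step 36. [r6c7∈{8}] r6c7 has the single candidate 8, so r6c7=8.
Step 37. [r7c5∈{7}] only 7 remains possible at r7c5 ⇒ r7c5=7.
Step 38. [r1c3∈{5}] r1c3 has the single candidate 5 ⇒ r1c3=5.
Step 39. [r3c4∈{1}] r3c4's peers cover all but 1, so r3c4=1.
Step 40. [r6c5∈{1}] only 1 remains possible at r6c5. So r6c5=1.
Step 41. [r5c2∈{1}] r5c2 has the single candidate 1 ⇒ r5c2=1.
Step 42. [r5c1∈{9}] nothing but 9 survives at r5c1 ⇒ r5c1=9.
Step 43. [r6c3∈{4}] only 4 remains possible at r6c3. So r6c3=4.
Step 44. [r1c8∈{3}] nothing but 3 survives at r1c8 ⇒ r1c8=3.
Step 45. [r9c2∈{2}] only 2 remains possible at r9c2. So r9c2=2.
Step 46. [r2c9∈{4}] r2c9 has the single candidate 4 ⇒ r2c9=4.
Step 47. [r9c1∈{5}] only 5 remains possible at r9c1, so r9c1=5.
Step 48. [r1c5∈{6}] nothing but 6 survives at r1c5 ⇒ r1c5=6.
Step 49. [r7c7∈{3}] r7c7's peers cover all but 3 ⇒ r7c7=3.
Step 50. [r6c9∈{7}] nothing but 7 survives at r6c9 ⇒ r6c9=7.

Answer: 7 8 5 9 6 4 2 3 1 / 1 9 6 7 3 2 5 8 4 / 2 4 3 1 8 5 7 6 9 / 3 7 2 6 9 8 1 4 5 / 9 1 8 4 5 7 6 2 3 / 6 5 4 2 1 3 8 9 7 / 4 6 1 8 7 9 3 5 2 / 8 3 9 5 2 1 4 7 6 / 5 2 7 3 4 6 9 1 8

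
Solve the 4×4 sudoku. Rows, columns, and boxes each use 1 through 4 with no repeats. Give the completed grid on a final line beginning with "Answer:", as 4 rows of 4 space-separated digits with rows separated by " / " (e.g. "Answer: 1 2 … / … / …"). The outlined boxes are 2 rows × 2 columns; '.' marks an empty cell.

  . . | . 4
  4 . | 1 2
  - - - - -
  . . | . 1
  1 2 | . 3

Step 1. [r2c2∈{3}] nothing but 3 survives at r2c2 ⇒ r2c2=3.
Step 2. [r3c2∈{4}] r3c2 is down to just 4 ⇒ r3c2=4.
Step 3. [r1c1∈{2}] nothing but 2 survives at r1c1. So r1c1=2.
Step 4. [r3c3∈{2}] r3c3's peers cover all but 2. So r3c3=2.
Step 5. [r4c3∈{4}] r4c3 is down to just 4 ⇒ r4c3=4.
Step 6. [r3c1∈{3}] nothing but 3 survives at r3c1, so r3c1=3.
Step 7. [r1c2∈{1}] only 1 remains possible at r1c2, so r1c2=1.
Step 8. [r1c3∈{3}] nothing but 3 survives at r1c3. So r1c3=3.

Answer: 2 1 3 4 / 4 3 1 2 / 3 4 2 1 / 1 2 4 3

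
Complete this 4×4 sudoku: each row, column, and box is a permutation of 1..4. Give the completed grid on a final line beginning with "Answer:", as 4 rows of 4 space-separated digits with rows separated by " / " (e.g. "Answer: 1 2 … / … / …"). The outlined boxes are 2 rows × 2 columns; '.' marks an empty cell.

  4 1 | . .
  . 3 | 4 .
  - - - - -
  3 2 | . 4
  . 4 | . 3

Step 1. [r1c4∈{2}] r1c4 is down to just 2 ⇒ r1c4=2.
Step 2. [r4c1∈{1}] only 1 remains possible at r4c1. So r4c1=1.
Step 3. [r2c4∈{1}] r2c4 has the single candidate 1 ⇒ r2c4=1.
Step 4. [r3c3∈{1}] r3c3 is down to just 1 ⇒ r3c3=1.
Step 5. [r4c3∈{2}] r4c3 is down to just 2. So r4c3=2.
Step 6. [r1c3∈{3}] r1c3 is down to just 3. So r1c3=3.
Step 7. [r2c1∈{2}] r2c1 has the single candidate 2 ⇒ r2c1=2.

Answer: 4 1 3 2 / 2 3 4 1 / 3 2 1 4 / 1 4 2 3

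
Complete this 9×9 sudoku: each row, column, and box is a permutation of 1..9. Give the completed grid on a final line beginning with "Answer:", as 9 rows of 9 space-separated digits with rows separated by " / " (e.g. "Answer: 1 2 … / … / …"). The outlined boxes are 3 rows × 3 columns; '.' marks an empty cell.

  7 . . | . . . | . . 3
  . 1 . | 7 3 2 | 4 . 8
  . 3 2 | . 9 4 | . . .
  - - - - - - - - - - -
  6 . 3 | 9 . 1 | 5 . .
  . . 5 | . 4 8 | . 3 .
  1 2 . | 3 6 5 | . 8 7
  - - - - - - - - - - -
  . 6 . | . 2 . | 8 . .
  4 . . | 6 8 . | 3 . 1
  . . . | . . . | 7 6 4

Step 1. [r5c1∈{9}] r5c1 has the single candidate 9. So r5c1=9.
Step 2. [r7c9∈{5,9}] col 9 places 9 nowhere but r7c9 ⇒ r7c9=9.
Step 3. [r3c9∈{5,6}] in col 9, 5 fits only at r3c9 ⇒ r3c9=5.
Step 4. [r4c2∈{4,7,8}] in row 4, 8 fits only at r4c2 ⇒ r4c2=8.
Step 5. [r5c7∈{1,2,6}] r5c7 is the only open cell in row 5 admitting 1. So r5c7=1.
Step 6. [r7c8∈{5}] nothing but 5 survives at r7c8, so r7c8=5.
Step 7. [r8c2∈{5,7,9}] r8c2 is the only open cell in row 8 admitting 5 ⇒ r8c2=5.
Step 8. [r9c2∈{9}] only 9 remains possible at r9c2 ⇒ r9c2=9.
Step 9. [r2c8∈{9}] only 9 remains possible at r2c8 ⇒ r2c8=9.
Step 10. [r3c1∈{8}] r3c1's peers cover all but 8. So r3c1=8.
Step 11. [r3c4∈{1}] only 1 remains possible at r3c4 ⇒ r3c4=1.
Step 12. [r1c3∈{4,6,9}] r1c3 is the only open cell in row 1 admitting 9. So r1c3=9.
Step 13. [r1c5∈{5}] nothing but 5 survives at r1c5. So r1c5=5.
Step 14. [r7c3∈{1,7}] 1 has one home in row 7: r7c3, so r7c3=1.
Step 15. [r7c1∈{3}] nothing but 3 survives at r7c1 ⇒ r7c1=3.
Step 16. [r4c9∈{2}] nothing but 2 survives at r4c9, so r4c9=2.
Step 17. [r1c7∈{2,6}] in col 7, 2 fits only at r1c7. So r1c7=2.
Step 18. [r8c6∈{7,9}] in row 8, 9 fits only at r8c6. So r8c6=9.
Step 19. [r5c9∈{6}] r5c9 is down to just 6, so r5c9=6.
Step 20. [r6c7∈{9}] only 9 remains possible at r6c7. So r6c7=9.
Step 21. [r4c8∈{4}] nothing but 4 survives at r4c8, so r4c8=4.
Step 22. [r6c3∈{4}] r6c3 is down to just 4 ⇒ r6c3=4.
Step 23. [r1c2∈{4}] r1c2 is down to just 4. So r1c2=4.
Step 24. [r9c4∈{5}] r9c4's peers cover all but 5. So r9c4=5.
Step 25. [r8c3∈{7}] only 7 remains possible at r8c3, so r8c3=7.
Step 26. [r2c3∈{6}] nothing but 6 survives at r2c3, so r2c3=6.
Step 27. [r7c4∈{4}] r7c4 is down to just 4, so r7c4=4.
Step 28. [r5c2∈{7}] r5c2's peers cover all but 7 ⇒ r5c2=7.
Step 29. [r5c4∈{2}] nothing but 2 survives at r5c4. So r5c4=2.
Step 30. [r1c4∈{8}] r1c4's peers cover all but 8 ⇒ r1c4=8.
Step 31. [r9c3∈{8}] r9c3 is down to just 8, so r9c3=8.
Step 32. [r9c6∈{3}] nothing but 3 survives at r9c6, so r9c6=3.
Step 33. [r9c1∈{2}] r9c1's peers cover all but 2, so r9c1=2.
Step 34. [r8c8∈{2}] only 2 remains possible at r8c8. So r8c8=2.
Step 35. [r1c8∈{1}] r1c8's peers cover all but 1 ⇒ r1c8=1.
Step 36. [r9c5∈{1}] r9c5 is down to just 1. So r9c5=1.
Step 37. [r7c6∈{7}] r7c6's peers cover all but 7. So r7c6=7.
Step 38. [r3c8∈{7}] r3c8's peers cover all but 7 ⇒ r3c8=7.
Step 39. [r2c1∈{5}] nothing but 5 survives at r2c1. So r2c1=5.
Step 40. [r3c7∈{6}] only 6 remains possible at r3c7. So r3c7=6.
Step 41. [r1c6∈{6}] nothing but 6 survives at r1c6, so r1c6=6.
Step 42. [r4c5∈{7}] nothing but 7 survives at r4c5. So r4c5=7.

Answer: 7 4 9 8 5 6 2 1 3 / 5 1 6 7 3 2 4 9 8 / 8 3 2 1 9 4 6 7 5 / 6 8 3 9 7 1 5 4 2 / 9 7 5 2 4 8 1 3 6 / 1 2 4 3 6 5 9 8 7 / 3 6 1 4 2 7 8 5 9 / 4 5 7 6 8 9 3 2 1 / 2 9 8 5 1 3 7 6 4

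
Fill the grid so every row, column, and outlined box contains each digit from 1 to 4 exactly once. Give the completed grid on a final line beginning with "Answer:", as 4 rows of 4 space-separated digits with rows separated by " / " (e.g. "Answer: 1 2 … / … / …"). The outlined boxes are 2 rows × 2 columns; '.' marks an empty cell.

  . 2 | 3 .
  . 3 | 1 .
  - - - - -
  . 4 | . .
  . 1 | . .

Step 1. [r3c3∈{2}] r3c3 is down to just 2. So r3c3=2.
Step 2. [r1c4∈{4}] r1c4's peers cover all but 4 ⇒ r1c4=4.
Step 3. [r3c1∈{3}] r3c1's peers cover all but 3 ⇒ r3c1=3.
Step 4. [r4c3∈{4}] r4c3's peers cover all but 4, so r4c3=4.
Step 5. [r4c1∈{2}] r4c1's peers cover all but 2, so r4c1=2.
Step 6. [r2c4∈{2}] r2c4 has the single candidate 2 ⇒ r2c4=2.
Step 7. [r1c1∈{1}] r1c1 is down to just 1 ⇒ r1c1=1.
Step 8. [r2c1∈{4}] r2c1 has the single candidate 4 ⇒ r2c1=4.
Step 9. [r4c4∈{3}] r4c4's peers cover all but 3. So r4c4=3.
Step 10. [r3c4∈{1}] r3c4 is down to just 1 ⇒ r3c4=1.

Answer: 1 2 3 4 / 4 3 1 2 / 3 4 2 1 / 2 1 4 3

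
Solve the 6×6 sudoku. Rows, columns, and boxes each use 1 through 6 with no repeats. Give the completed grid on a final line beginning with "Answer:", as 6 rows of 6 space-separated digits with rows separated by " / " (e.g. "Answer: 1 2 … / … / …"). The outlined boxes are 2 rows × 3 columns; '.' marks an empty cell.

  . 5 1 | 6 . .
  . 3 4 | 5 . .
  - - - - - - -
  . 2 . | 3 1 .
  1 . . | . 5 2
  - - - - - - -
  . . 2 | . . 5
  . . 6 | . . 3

Step 1. [r4c4∈{4}] r4c4's peers cover all but 4 ⇒ r4c4=4.
Step 2. [r3c1∈{4,5,6}] across row 3, 4 lands solely at r3c1, so r3c1=4.
Step 3. [r2c5∈{2}] only 2 remains possible at r2c5 ⇒ r2c5=2.
Step 4. [r6c5∈{4}] r6c5's peers cover all but 4 ⇒ r6c5=4.
Step 5. [r5c4∈{1}] r5c4 has the single candidate 1 ⇒ r5c4=1.
Step 6. [r1c1∈{2}] r1c1 is down to just 2 ⇒ r1c1=2.
Step 7. [r6c4∈{2}] only 2 remains possible at r6c4 ⇒ r6c4=2.
Step 8. [r4c3∈{3}] r4c3 has the single candidate 3, so r4c3=3.
Step 9. [r5c1∈{3}] r5c1 is down to just 3. So r5c1=3.
Step 10. [r5c5∈{6}] only 6 remains possible at r5c5 ⇒ r5c5=6.
Step 11. [r3c6∈{6}] r3c6 has the single candidate 6, so r3c6=6.
Step 12. [r2c6∈{1}] r2c6 has the single candidate 1 ⇒ r2c6=1.
Step 13. [r4c2∈{6}] r4c2 is down to just 6, so r4c2=6.
Step 14. [r6c2∈{1}] r6c2 has the single candidate 1, so r6c2=1.
Step 15. [r5c2∈{4}] r5c2's peers cover all but 4. So r5c2=4.
Step 16. [r1c6∈{4}] r1c6 is down to just 4 ⇒ r1c6=4.
Step 17. [r1c5∈{3}] r1c5 is down to just 3, so r1c5=3.
Step 18. [r6c1∈{5}] r6c1's peers cover all but 5. So r6c1=5.
Step 19. [r3c3∈{5}] nothing but 5 survives at r3c3, so r3c3=5.
Step 20. [r2c1∈{6}] nothing but 6 survives at r2c1, so r2c1=6.

Answer: 2 5 1 6 3 4 / 6 3 4 5 2 1 / 4 2 5 3 1 6 / 1 6 3 4 5 2 / 3 4 2 1 6 5 / 5 1 6 2 4 3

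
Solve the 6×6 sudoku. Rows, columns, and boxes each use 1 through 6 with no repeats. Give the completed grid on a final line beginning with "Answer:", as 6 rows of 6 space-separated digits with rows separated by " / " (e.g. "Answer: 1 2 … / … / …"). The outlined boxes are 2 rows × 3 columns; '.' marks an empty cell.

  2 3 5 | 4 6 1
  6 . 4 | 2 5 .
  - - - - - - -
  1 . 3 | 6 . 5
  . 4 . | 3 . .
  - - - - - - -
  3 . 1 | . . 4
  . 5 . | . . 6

Step 1. [r5c5∈{2}] nothing but 2 survives at r5c5. So r5c5=2.
Step 2. [r6c4∈{1}] r6c4 has the single candidate 1. So r6c4=1.
Step 3. [r3c2∈{2}] r3c2's peers cover all but 2 ⇒ r3c2=2.
Step 4. [r4c1∈{5}] r4c1 has the single candidate 5. So r4c1=5.
Step 5. [r2c2∈{1}] only 1 remains possible at r2c2 ⇒ r2c2=1.
Step 6. [r6c5∈{3}] r6c5 is down to just 3, so r6c5=3.
Step 7. [r3c5∈{4}] r3c5's peers cover all but 4, so r3c5=4.
Step 8. [r5c4∈{5}] r5c4's peers cover all but 5. So r5c4=5.
Step 9. [r4c6∈{2}] only 2 remains possible at r4c6, so r4c6=2.
Step 10. [r2c6∈{3}] nothing but 3 survives at r2c6, so r2c6=3.
Step 11. [r6c3∈{2}] r6c3 is down to just 2, so r6c3=2.
Step 12. [r6c1∈{4}] nothing but 4 survives at r6c1. So r6c1=4.
Step 13. [r5c2∈{6}] nothing but 6 survives at r5c2. So r5c2=6.
Step 14. [r4c3∈{6}] r4c3's peers cover all but 6 ⇒ r4c3=6.
Step 15. [r4c5∈{1}] only 1 remains possible at r4c5. So r4c5=1.

Answer: 2 3 5 4 6 1 / 6 1 4 2 5 3 / 1 2 3 6 4 5 / 5 4 6 3 1 2 / 3 6 1 5 2 4 / 4 5 2 1 3 6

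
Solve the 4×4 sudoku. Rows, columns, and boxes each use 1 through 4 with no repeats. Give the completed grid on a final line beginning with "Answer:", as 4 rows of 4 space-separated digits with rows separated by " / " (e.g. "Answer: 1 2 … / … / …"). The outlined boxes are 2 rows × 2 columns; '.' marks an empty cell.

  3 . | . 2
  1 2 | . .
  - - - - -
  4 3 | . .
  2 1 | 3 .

Step 1. [r1c3∈{1,4}] across row 1, 1 lands solely at r1c3 ⇒ r1c3=1.
Step 2. [r2c4∈{3,4}] 3 has one home in row 2: r2c4, so r2c4=3.
Step 3. [r3c4∈{1}] nothing but 1 survives at r3c4. So r3c4=1.
Step 4. [r1c2∈{4}] r1c2 has the single candidate 4, so r1c2=4.
Step 5. [r2c3∈{4}] r2c3 has the single candidate 4 ⇒ r2c3=4.
Step 6. [r4c4∈{4}] only 4 remains possible at r4c4. So r4c4=4.
Step 7. [r3c3∈{2}] nothing but 2 survives at r3c3. So r3c3=2.

Answer: 3 4 1 2 / 1 2 4 3 / 4 3 2 1 / 2 1 3 4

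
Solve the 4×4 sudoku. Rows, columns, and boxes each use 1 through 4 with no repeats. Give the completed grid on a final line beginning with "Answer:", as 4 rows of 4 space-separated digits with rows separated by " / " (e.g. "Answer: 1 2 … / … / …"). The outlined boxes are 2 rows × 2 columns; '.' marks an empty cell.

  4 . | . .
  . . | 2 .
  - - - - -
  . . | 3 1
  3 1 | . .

Step 1. [r1c4∈{3}] r1c4's peers cover all but 3 ⇒ r1c4=3.
Step 2. [r4c4∈{2,4}] in row 4, 2 fits only at r4c4. So r4c4=2.
Step 3. [r3c1∈{2}] r3c1's peers cover all but 2. So r3c1=2.
Step 4. [r4c3∈{4}] r4c3 has the single candidate 4. So r4c3=4.
Step 5. [r2c2∈{3}] nothing but 3 survives at r2c2 ⇒ r2c2=3.
Step 6. [r2c4∈{4}] r2c4's peers cover all but 4, so r2c4=4.
Step 7. [r1c2∈{2}] r1c2's peers cover all but 2, so r1c2=2.
Step 8. [r1c3∈{1}] nothing but 1 survives at r1c3 ⇒ r1c3=1.
Step 9. [r3c2∈{4}] r3c2 is down to just 4. So r3c2=4.
Step 10. [r2c1∈{1}] nothing but 1 survives at r2c1, so r2c1=1.

Answer: 4 2 1 3 / 1 3 2 4 / 2 4 3 1 / 3 1 4 2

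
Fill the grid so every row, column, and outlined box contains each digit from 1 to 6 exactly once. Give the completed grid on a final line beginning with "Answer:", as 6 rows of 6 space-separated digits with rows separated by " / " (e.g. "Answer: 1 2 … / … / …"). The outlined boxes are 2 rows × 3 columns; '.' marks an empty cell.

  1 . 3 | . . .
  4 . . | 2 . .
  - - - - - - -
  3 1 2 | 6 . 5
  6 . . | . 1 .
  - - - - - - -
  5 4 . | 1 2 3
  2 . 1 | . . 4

Step 1. [r6c5∈{5,6}] in box 6, 6 fits only at r6c5 ⇒ r6c5=6.
Step 2. [r4c2∈{5}] r4c2 has the single candidate 5. So r4c2=5.
Step 3. [r2c2∈{6}] r2c2's peers cover all but 6 ⇒ r2c2=6.
Step 4. [r3c5∈{4}] nothing but 4 survives at r3c5. So r3c5=4.
Step 5. [r1c5∈{5}] only 5 remains possible at r1c5 ⇒ r1c5=5.
Step 6. [r5c3∈{6}] nothing but 6 survives at r5c3, so r5c3=6.
Step 7. [r2c5∈{3}] nothing but 3 survives at r2c5 ⇒ r2c5=3.
Step 8. [r1c6∈{6}] r1c6's peers cover all but 6. So r1c6=6.
Step 9. [r2c6∈{1}] nothing but 1 survives at r2c6. So r2c6=1.
Step 10. [r4c3∈{4}] r4c3 has the single candidate 4 ⇒ r4c3=4.
Step 11. [r6c2∈{3}] nothing but 3 survives at r6c2, so r6c2=3.
Step 12. [r2c3∈{5}] r2c3 has the single candidate 5. So r2c3=5.
Step 13. [r4c4∈{3}] only 3 remains possible at r4c4, so r4c4=3.
Step 14. [r1c2∈{2}] only 2 remains possible at r1c2. So r1c2=2.
Step 15. [r4c6∈{2}] only 2 remains possible at r4c6 ⇒ r4c6=2.
Step 16. [r1c4∈{4}] nothing but 4 survives at r1c4. So r1c4=4.
Step 17. [r6c4∈{5}] r6c4 has the single candidate 5, so r6c4=5.

Answer: 1 2 3 4 5 6 / 4 6 5 2 3 1 / 3 1 2 6 4 5 / 6 5 4 3 1 2 / 5 4 6 1 2 3 / 2 3 1 5 6 4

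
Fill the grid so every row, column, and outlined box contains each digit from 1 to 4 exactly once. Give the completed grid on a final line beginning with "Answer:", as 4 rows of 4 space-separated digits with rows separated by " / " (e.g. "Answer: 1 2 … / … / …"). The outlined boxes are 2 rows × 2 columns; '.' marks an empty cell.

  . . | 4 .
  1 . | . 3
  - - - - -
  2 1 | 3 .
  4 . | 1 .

Step 1. [r2c3∈{2}] r2c3 is down to just 2, so r2c3=2.
Step 2. [r1c1∈{3}] r1c1 is down to just 3. So r1c1=3.
Step 3. [r1c2∈{2}] r1c2's peers cover all but 2, so r1c2=2.
Step 4. [r2c2∈{4}] r2c2's peers cover all but 4, so r2c2=4.
Step 5. [r4c4∈{2}] only 2 remains possible at r4c4. So r4c4=2.
Step 6. [r1c4∈{1}] r1c4 is down to just 1. So r1c4=1.
Step 7. [r4c2∈{3}] r4c2 is down to just 3. So r4c2=3.
Step 8. [r3c4∈{4}] r3c4 is down to just 4 ⇒ r3c4=4.

Answer: 3 2 4 1 / 1 4 2 3 / 2 1 3 4 / 4 3 1 2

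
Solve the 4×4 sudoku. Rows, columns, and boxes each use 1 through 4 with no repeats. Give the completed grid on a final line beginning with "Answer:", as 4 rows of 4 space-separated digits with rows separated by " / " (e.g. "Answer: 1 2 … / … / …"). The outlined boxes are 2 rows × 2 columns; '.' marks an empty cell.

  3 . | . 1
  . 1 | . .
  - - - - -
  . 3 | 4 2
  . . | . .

Step 1. [r1c2∈{2,4}] row 1 places 4 nowhere but r1c2 ⇒ r1c2=4.
Step 2. [r4c3∈{1,3}] across col 3, 1 lands solely at r4c3, so r4c3=1.
Step 3. [r2c3∈{2,3}] 3 has one home in col 3: r2c3. So r2c3=3.
Step 4. [r2c1∈{2}] only 2 remains possible at r2c1 ⇒ r2c1=2.
Step 5. [r4c1∈{4}] r4c1 is down to just 4, so r4c1=4.
Step 6. [r3c1∈{1}] r3c1's peers cover all but 1. So r3c1=1.
Step 7. [r4c4∈{3}] r4c4 is down to just 3. So r4c4=3.
Step 8. [r2c4∈{4}] r2c4's peers cover all but 4, so r2c4=4.
Step 9. [r4c2∈{2}] only 2 remains possible at r4c2. So r4c2=2.
Step 10. [r1c3∈{2}] r1c3 is down to just 2. So r1c3=2.

Answer: 3 4 2 1 / 2 1 3 4 / 1 3 4 2 / 4 2 1 3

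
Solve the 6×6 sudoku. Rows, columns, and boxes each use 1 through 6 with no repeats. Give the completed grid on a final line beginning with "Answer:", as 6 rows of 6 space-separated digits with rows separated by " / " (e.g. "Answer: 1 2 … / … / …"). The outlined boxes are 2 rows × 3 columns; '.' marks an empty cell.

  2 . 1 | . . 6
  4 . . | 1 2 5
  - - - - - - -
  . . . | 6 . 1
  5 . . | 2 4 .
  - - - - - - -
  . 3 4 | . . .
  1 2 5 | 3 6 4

Step 1. [r2c3∈{3,6}] in row 2, 3 fits only at r2c3. So r2c3=3.
Step 2. [r3c5∈{3,5}] r3c5 is the only open cell in row 3 admitting 5. So r3c5=5.
Step 3. [r4c3∈{6}] r4c3's peers cover all but 6. So r4c3=6.
Step 4. [r5c5∈{1}] only 1 remains possible at r5c5 ⇒ r5c5=1.
Step 5. [r3c2∈{4}] r3c2 has the single candidate 4 ⇒ r3c2=4.
Step 6. [r4c6∈{3}] r4c6 has the single candidate 3 ⇒ r4c6=3.
Step 7. [r2c2∈{6}] only 6 remains possible at r2c2. So r2c2=6.
Step 8. [r5c4∈{5}] r5c4 is down to just 5, so r5c4=5.
Step 9. [r5c1∈{6}] nothing but 6 survives at r5c1, so r5c1=6.
Step 10. [r3c3∈{2}] r3c3 has the single candidate 2 ⇒ r3c3=2.
Step 11. [r3c1∈{3}] nothing but 3 survives at r3c1 ⇒ r3c1=3.
Step 12. [r1c4∈{4}] nothing but 4 survives at r1c4 ⇒ r1c4=4.
Step 13. [r4c2∈{1}] r4c2 is down to just 1 ⇒ r4c2=1.
Step 14. [r1c2∈{5}] r1c2 has the single candidate 5 ⇒ r1c2=5.
Step 15. [r5c6∈{2}] r5c6 is down to just 2 ⇒ r5c6=2.
Step 16. [r1c5∈{3}] r1c5's peers cover all but 3, so r1c5=3.

Answer: 2 5 1 4 3 6 / 4 6 3 1 2 5 / 3 4 2 6 5 1 / 5 1 6 2 4 3 / 6 3 4 5 1 2 / 1 2 5 3 6 4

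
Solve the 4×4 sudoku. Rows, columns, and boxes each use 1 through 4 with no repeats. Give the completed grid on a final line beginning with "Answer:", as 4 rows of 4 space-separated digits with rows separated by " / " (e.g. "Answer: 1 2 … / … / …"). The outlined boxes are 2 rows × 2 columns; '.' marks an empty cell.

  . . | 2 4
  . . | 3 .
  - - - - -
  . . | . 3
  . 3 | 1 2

Step 1. [r1c2∈{1}] nothing but 1 survives at r1c2, so r1c2=1.
Step 2. [r4c1∈{4}] r4c1 has the single candidate 4 ⇒ r4c1=4.
Step 3. [r2c1∈{2}] nothing but 2 survives at r2c1 ⇒ r2c1=2.
Step 4. [r2c2∈{4}] r2c2 is down to just 4 ⇒ r2c2=4.
Step 5. [r3c1∈{1}] only 1 remains possible at r3c1, so r3c1=1.
Step 6. [r1c1∈{3}] nothing but 3 survives at r1c1, so r1c1=3.
Step 7. [r3c2∈{2}] r3c2 is down to just 2 ⇒ r3c2=2.
Step 8. [r3c3∈{4}] r3c3 is down to just 4, so r3c3=4.
Step 9. [r2c4∈{1}] nothing but 1 survives at r2c4. So r2c4=1.

Answer: 3 1 2 4 / 2 4 3 1 / 1 2 4 3 / 4 3 1 2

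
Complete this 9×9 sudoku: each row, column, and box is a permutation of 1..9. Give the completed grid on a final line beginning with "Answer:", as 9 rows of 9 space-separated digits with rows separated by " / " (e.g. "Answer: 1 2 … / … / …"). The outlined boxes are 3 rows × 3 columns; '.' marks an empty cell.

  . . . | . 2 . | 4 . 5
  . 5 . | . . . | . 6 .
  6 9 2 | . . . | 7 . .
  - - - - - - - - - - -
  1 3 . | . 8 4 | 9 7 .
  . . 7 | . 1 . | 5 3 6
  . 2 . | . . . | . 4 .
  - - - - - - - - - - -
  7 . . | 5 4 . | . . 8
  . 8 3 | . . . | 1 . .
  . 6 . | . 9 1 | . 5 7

Step 1. [r5c1∈{4,8,9}] 8 has one home in row 5: r5c1 ⇒ r5c1=8.
Step 2. [r9c4∈{2,3,8}] row 9 places 8 nowhere but r9c4. So r9c4=8.
Step 3. [r7c6∈{2,3,6}] 3 has one home in box 8: r7c6, so r7c6=3.
Step 4. [r8c1∈{2,4,5,9}] across row 8, 5 lands solely at r8c1, so r8c1=5.
Step 5. [r3c4∈{1,3,4}] across row 3, 4 lands solely at r3c4, so r3c4=4.
Step 6. [r1c2∈{1,7}] in col 2, 7 fits only at r1c2. So r1c2=7.
Step 7. [r7c3∈{1,9}] r7c3 is the only open cell in box 7 admitting 9, so r7c3=9.
Step 8. [r7c8∈{2}] r7c8 has the single candidate 2, so r7c8=2.
Step 9. [r2c7∈{2,3,8}] r2c7 is the only open cell in col 7 admitting 2 ⇒ r2c7=2.
Step 10. [r6c9∈{1}] only 1 remains possible at r6c9 ⇒ r6c9=1.
Step 11. [r3c8∈{1,8}] 1 has one home in row 3: r3c8, so r3c8=1.
Step 12. [r3c6∈{5,8}] r3c6 is the only open cell in row 3 admitting 8, so r3c6=8.
Step 13. [r6c6∈{5,6,7,9}] in col 6, 5 fits only at r6c6. So r6c6=5.
Step 14. [r2c3∈{1,4,8}] across row 2, 8 lands solely at r2c3. So r2c3=8.
Step 15. [r2c4∈{1,3,7,9}] 1 has one home in row 2: r2c4, so r2c4=1.
Step 16. [r6c3∈{6}] r6c3 is down to just 6. So r6c3=6.
Step 17. [r4c4∈{2,6}] row 4 places 6 nowhere but r4c4, so r4c4=6.
Step 18. [r1c1∈{3}] r1c1's peers cover all but 3 ⇒ r1c1=3.
Step 19. [r1c4∈{9}] r1c4 has the single candidate 9 ⇒ r1c4=9.
Step 20. [r8c5∈{6,7}] r8c5 is the only open cell in col 5 admitting 6. So r8c5=6.
Step 21. [r6c4∈{3,7}] across col 4, 3 lands solely at r6c4 ⇒ r6c4=3.
Step 22. [r8c4∈{2,7}] in col 4, 7 fits only at r8c4, so r8c4=7.
Step 23. [r3c9∈{3}] nothing but 3 survives at r3c9 ⇒ r3c9=3.
Step 24. [r9c1∈{2,4}] row 9 places 2 nowhere but r9c1, so r9c1=2.
Step 25. [r2c9∈{9}] nothing but 9 survives at r2c9 ⇒ r2c9=9.
Step 26. [r2c5∈{3,7}] row 2 places 3 nowhere but r2c5, so r2c5=3.
Step 27. [r5c6∈{2,9}] across row 5, 9 lands solely at r5c6 ⇒ r5c6=9.
Step 28. [r2c1∈{4}] r2c1's peers cover all but 4. So r2c1=4.
Step 29. [r8c6∈{2}] r8c6's peers cover all but 2. So r8c6=2.
Step 30. [r8c8∈{9}] r8c8 is down to just 9. So r8c8=9.
Step 31. [r5c4∈{2}] r5c4's peers cover all but 2, so r5c4=2.
Step 32. [r2c6∈{7}] r2c6 is down to just 7, so r2c6=7.
Step 33. [r1c8∈{8}] only 8 remains possible at r1c8 ⇒ r1c8=8.
Step 34. [r8c9∈{4}] r8c9 has the single candidate 4 ⇒ r8c9=4.
Step 35. [r9c3∈{4}] r9c3's peers cover all but 4, so r9c3=4.
Step 36. [r3c5∈{5}] r3c5's peers cover all but 5, so r3c5=5.
Step 37. [r6c7∈{8}] r6c7's peers cover all but 8 ⇒ r6c7=8.
Step 38. [r1c6∈{6}] nothing but 6 survives at r1c6, so r1c6=6.
Step 39. [r1c3∈{1}] r1c3 is down to just 1 ⇒ r1c3=1.
Step 40. [r6c5∈{7}] nothing but 7 survives at r6c5 ⇒ r6c5=7.
Step 41. [r4c3∈{5}] only 5 remains possible at r4c3, so r4c3=5.
Step 42. [r7c7∈{6}] only 6 remains possible at r7c7, so r7c7=6.
Step 43. [r5c2∈{4}] r5c2 is down to just 4 ⇒ r5c2=4.
Step 44. [r7c2∈{1}] r7c2 is down to just 1. So r7c2=1.
Step 45. [r9c7∈{3}] nothing but 3 survives at r9c7, so r9c7=3.
Step 46. [r4c9∈{2}] nothing but 2 survives at r4c9, so r4c9=2.
Step 47. [r6c1∈{9}] only 9 remains possible at r6c1. So r6c1=9.

Answer: 3 7 1 9 2 6 4 8 5 / 4 5 8 1 3 7 2 6 9 / 6 9 2 4 5 8 7 1 3 / 1 3 5 6 8 4 9 7 2 / 8 4 7 2 1 9 5 3 6 / 9 2 6 3 7 5 8 4 1 / 7 1 9 5 4 3 6 2 8 / 5 8 3 7 6 2 1 9 4 / 2 6 4 8 9 1 3 5 7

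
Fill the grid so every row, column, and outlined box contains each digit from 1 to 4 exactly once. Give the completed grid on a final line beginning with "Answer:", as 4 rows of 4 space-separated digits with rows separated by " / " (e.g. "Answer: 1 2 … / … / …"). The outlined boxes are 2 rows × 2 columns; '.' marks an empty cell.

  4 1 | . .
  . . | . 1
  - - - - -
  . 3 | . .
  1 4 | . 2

Step 1. [r2c3∈{2,3,4}] row 2 places 4 nowhere but r2c3. So r2c3=4.
Step 2. [r1c3∈{2,3}] across row 1, 2 lands solely at r1c3, so r1c3=2.
Step 3. [r2c1∈{2,3}] r2c1 is the only open cell in row 2 admitting 3. So r2c1=3.
Step 4. [r3c1∈{2}] only 2 remains possible at r3c1 ⇒ r3c1=2.
Step 5. [r3c4∈{4}] r3c4 is down to just 4, so r3c4=4.
Step 6. [r2c2∈{2}] r2c2 has the single candidate 2 ⇒ r2c2=2.
Step 7. [r3c3∈{1}] r3c3's peers cover all but 1, so r3c3=1.
Step 8. [r4c3∈{3}] r4c3's peers cover all but 3 ⇒ r4c3=3.
Step 9. [r1c4∈{3}] nothing but 3 survives at r1c4. So r1c4=3.

Answer: 4 1 2 3 / 3 2 4 1 / 2 3 1 4 / 1 4 3 2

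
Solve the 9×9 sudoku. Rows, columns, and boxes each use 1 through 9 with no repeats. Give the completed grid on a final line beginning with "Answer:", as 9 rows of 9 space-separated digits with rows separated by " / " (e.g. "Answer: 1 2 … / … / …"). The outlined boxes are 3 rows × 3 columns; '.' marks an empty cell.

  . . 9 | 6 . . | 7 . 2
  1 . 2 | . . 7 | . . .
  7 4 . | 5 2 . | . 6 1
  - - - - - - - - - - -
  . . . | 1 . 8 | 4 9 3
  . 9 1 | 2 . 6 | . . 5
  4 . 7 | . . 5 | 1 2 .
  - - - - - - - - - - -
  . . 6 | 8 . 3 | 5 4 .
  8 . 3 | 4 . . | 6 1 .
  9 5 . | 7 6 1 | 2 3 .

Step 1. [r6c2∈{3,6,8}] in box 4, 8 fits only at r6c2. So r6c2=8.
Step 2. [r7c5∈{9}] r7c5's peers cover all but 9. So r7c5=9.
Step 3. [r6c5∈{3}] nothing but 3 survives at r6c5, so r6c5=3.
Step 4. [r4c1∈{2,5,6}] 6 has one home in col 1: r4c1, so r4c1=6.
Step 5. [r5c7∈{8}] r5c7 is down to just 8 ⇒ r5c7=8.
Step 6. [r2c4∈{3,9}] r2c4 is the only open cell in col 4 admitting 3, so r2c4=3.
Step 7. [r2c9∈{4,8,9}] r2c9 is the only open cell in col 9 admitting 4 ⇒ r2c9=4.
Step 8. [r2c8∈{5,8}] row 2 places 5 nowhere but r2c8 ⇒ r2c8=5.
Step 9. [r7c2∈{1,2,7}] row 7 places 1 nowhere but r7c2, so r7c2=1.
Step 10. [r5c5∈{4,7}] in row 5, 4 fits only at r5c5, so r5c5=4.
Step 11. [r8c2∈{2,7}] r8c2 is the only open cell in col 2 admitting 7. So r8c2=7.
Step 12. [r2c7∈{9}] r2c7's peers cover all but 9. So r2c7=9.
Step 13. [r1c2∈{3}] r1c2 has the single candidate 3. So r1c2=3.
Step 14. [r2c5∈{8}] only 8 remains possible at r2c5 ⇒ r2c5=8.
Step 15. [r3c6∈{9}] only 9 remains possible at r3c6. So r3c6=9.
Step 16. [r2c2∈{6}] r2c2's peers cover all but 6 ⇒ r2c2=6.
Step 17. [r6c9∈{6}] r6c9 has the single candidate 6, so r6c9=6.
Step 18. [r9c3∈{4}] nothing but 4 survives at r9c3, so r9c3=4.
Step 19. [r1c6∈{4}] only 4 remains possible at r1c6. So r1c6=4.
Step 20. [r3c3∈{8}] r3c3's peers cover all but 8. So r3c3=8.
Step 21. [r7c9∈{7}] r7c9's peers cover all but 7, so r7c9=7.
Step 22. [r8c9∈{9}] only 9 remains possible at r8c9, so r8c9=9.
Step 23. [r1c8∈{8}] nothing but 8 survives at r1c8. So r1c8=8.
Step 24. [r1c1∈{5}] only 5 remains possible at r1c1. So r1c1=5.
Step 25. [r5c1∈{3}] nothing but 3 survives at r5c1, so r5c1=3.
Step 26. [r8c6∈{2}] only 2 remains possible at r8c6. So r8c6=2.
Step 27. [r7c1∈{2}] r7c1's peers cover all but 2 ⇒ r7c1=2.
Step 28. [r4c3∈{5}] only 5 remains possible at r4c3, so r4c3=5.
Step 29. [r4c2∈{2}] nothing but 2 survives at r4c2, so r4c2=2.
Step 30. [r4c5∈{7}] r4c5's peers cover all but 7 ⇒ r4c5=7.
Step 31. [r9c9∈{8}] r9c9 has the single candidate 8 ⇒ r9c9=8.
Step 32. [r6c4∈{9}] r6c4's peers cover all but 9. So r6c4=9.
Step 33. [r5c8∈{7}] nothing but 7 survives at r5c8 ⇒ r5c8=7.
Step 34. [r3c7∈{3}] nothing but 3 survives at r3c7, so r3c7=3.
Step 35. [r1c5∈{1}] r1c5 is down to just 1, so r1c5=1.
Step 36. [r8c5∈{5}] nothing but 5 survives at r8c5. So r8c5=5.

Answer: 5 3 9 6 1 4 7 8 2 / 1 6 2 3 8 7 9 5 4 / 7 4 8 5 2 9 3 6 1 / 6 2 5 1 7 8 4 9 3 / 3 9 1 2 4 6 8 7 5 / 4 8 7 9 3 5 1 2 6 / 2 1 6 8 9 3 5 4 7 / 8 7 3 4 5 2 6 1 9 / 9 5 4 7 6 1 2 3 8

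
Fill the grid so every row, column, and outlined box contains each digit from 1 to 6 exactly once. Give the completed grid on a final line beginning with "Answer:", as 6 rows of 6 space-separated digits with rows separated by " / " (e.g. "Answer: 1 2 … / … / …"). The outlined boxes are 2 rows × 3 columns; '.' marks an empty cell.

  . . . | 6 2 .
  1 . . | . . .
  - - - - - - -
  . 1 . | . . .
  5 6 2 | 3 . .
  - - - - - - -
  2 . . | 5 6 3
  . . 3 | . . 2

Step 1. [r3c3∈{4}] r3c3 is down to just 4. So r3c3=4.
Step 2. [r2c4∈{4}] r2c4 has the single candidate 4, so r2c4=4.
Step 3. [r2c6∈{5}] only 5 remains possible at r2c6 ⇒ r2c6=5.
Step 4. [r6c5∈{1,4}] across box 6, 4 lands solely at r6c5. So r6c5=4.
Step 5. [r1c1∈{3,4}] across col 1, 4 lands solely at r1c1. So r1c1=4.
Step 6. [r1c2∈{3,5}] across row 1, 3 lands solely at r1c2 ⇒ r1c2=3.
Step 7. [r4c5∈{1}] r4c5 has the single candidate 1 ⇒ r4c5=1.
Step 8. [r3c6∈{6}] r3c6's peers cover all but 6, so r3c6=6.
Step 9. [r3c4∈{2}] r3c4 has the single candidate 2. So r3c4=2.
Step 10. [r2c5∈{3}] r2c5 has the single candidate 3. So r2c5=3.
Step 11. [r3c5∈{5}] only 5 remains possible at r3c5 ⇒ r3c5=5.
Step 12. [r5c2∈{4}] only 4 remains possible at r5c2 ⇒ r5c2=4.
Step 13. [r5c3∈{1}] r5c3 is down to just 1, so r5c3=1.
Step 14. [r6c1∈{6}] nothing but 6 survives at r6c1 ⇒ r6c1=6.
Step 15. [r2c2∈{2}] nothing but 2 survives at r2c2 ⇒ r2c2=2.
Step 16. [r1c6∈{1}] nothing but 1 survives at r1c6, so r1c6=1.
Step 17. [r4c6∈{4}] r4c6 has the single candidate 4 ⇒ r4c6=4.
Step 18. [r3c1∈{3}] nothing but 3 survives at r3c1, so r3c1=3.
Step 19. [r6c2∈{5}] nothing but 5 survives at r6c2. So r6c2=5.
Step 20. [r2c3∈{6}] nothing but 6 survives at r2c3. So r2c3=6.
Step 21. [r6c4∈{1}] nothing but 1 survives at r6c4, so r6c4=1.
Step 22. [r1c3∈{5}] r1c3 is down to just 5, so r1c3=5.

Answer: 4 3 5 6 2 1 / 1 2 6 4 3 5 / 3 1 4 2 5 6 / 5 6 2 3 1 4 / 2 4 1 5 6 3 / 6 5 3 1 4 2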